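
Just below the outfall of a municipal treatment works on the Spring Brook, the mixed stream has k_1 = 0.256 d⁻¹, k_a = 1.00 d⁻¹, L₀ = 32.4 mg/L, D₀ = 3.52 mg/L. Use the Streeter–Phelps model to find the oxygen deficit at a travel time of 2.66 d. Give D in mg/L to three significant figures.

D ≈ 5.11 mg/L

k_1 L₀/(k_a−k_1) = 0.256×32.4/(1.00−0.256) = 8.294/0.7440 = 11.15 mg/L.
e^(−k_1 t) = e^(−0.256×2.660) = 0.5061; e^(−k_a t) = e^(−1.00×2.660) = 0.06995.
D = 11.15 × (0.5061 − 0.06995) + 3.52 × 0.06995 = 4.863 + 0.2462 = 5.109 mg/L.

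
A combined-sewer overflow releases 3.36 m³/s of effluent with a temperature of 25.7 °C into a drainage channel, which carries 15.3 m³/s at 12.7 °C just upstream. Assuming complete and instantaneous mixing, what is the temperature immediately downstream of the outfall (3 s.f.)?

Flow-weighted mixing: C = (Q_r C_r + Q_w C_w)/(Q_r + Q_w)
= (15.3×12.7 + 3.36×25.7)/(15.3 + 3.36) = 280.7/18.66 = 15.04 °C.

15.0 °C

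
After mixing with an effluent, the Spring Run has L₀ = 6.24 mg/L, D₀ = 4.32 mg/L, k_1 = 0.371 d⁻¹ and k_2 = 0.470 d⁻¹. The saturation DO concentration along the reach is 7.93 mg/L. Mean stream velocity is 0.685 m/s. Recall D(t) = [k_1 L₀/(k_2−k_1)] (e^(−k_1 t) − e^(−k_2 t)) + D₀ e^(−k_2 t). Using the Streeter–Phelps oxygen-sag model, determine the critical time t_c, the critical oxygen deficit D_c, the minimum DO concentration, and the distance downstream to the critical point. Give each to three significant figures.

At the critical point dD/dt = 0, so k_1 L₀ e^(−k_1 t) = k_2 D. Substituting D(t) from the Streeter–Phelps equation and solving for t gives
t_c = ln[(k_2/k_1)(1 − D₀(k_2−k_1)/(k_1 L₀))] / (k_2−k_1).
Here k_2−k_1 = 0.09900 d⁻¹ and 1 − D₀(k_2−k_1)/(k_1 L₀) = 1 − 4.32×0.09900/(0.371×6.24) = 0.8153, so
t_c = ln(1.267 × 0.8153) / 0.09900 = 0.03228 / 0.09900 = 0.3261 d.
L(t_c) = L₀ e^(−k_1 t_c) = 6.24 × 0.8861 = 5.529 mg/L, and at the critical point k_2 D_c = k_1 L, so D_c = (0.371/0.470) × 5.529 = 4.364 mg/L.
Minimum DO = C_s − D_c = 7.93 − 4.364 = 3.566 mg/L.
x_c = v t_c = 0.685 m/s × 0.3261 d × 86400 s/d = 19300 m ≈ 19.3 km.

t_c ≈ 0.326 d; D_c ≈ 4.36 mg/L; min DO ≈ 3.57 mg/L; x_c ≈ 19.3 km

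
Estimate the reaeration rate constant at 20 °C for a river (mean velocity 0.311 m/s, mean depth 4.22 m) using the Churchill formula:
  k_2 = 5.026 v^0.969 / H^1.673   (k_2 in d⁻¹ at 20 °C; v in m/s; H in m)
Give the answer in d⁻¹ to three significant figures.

k_2 = 5.026 × 0.311^0.969 / 4.22^1.673 = 5.026 × 0.3225 / 11.12 = 0.1457 d⁻¹.

k_2 ≈ 0.146 d⁻¹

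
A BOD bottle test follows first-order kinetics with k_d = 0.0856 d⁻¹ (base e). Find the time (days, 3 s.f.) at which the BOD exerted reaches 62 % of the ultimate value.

y/L₀ = 1 − e^(−k_d t) = 0.62 ⇒ e^(−k_d t) = 0.380
t = −ln(0.380) / 0.0856 = 0.9676 / 0.0856 = 11.30 d.

t ≈ 11.3 d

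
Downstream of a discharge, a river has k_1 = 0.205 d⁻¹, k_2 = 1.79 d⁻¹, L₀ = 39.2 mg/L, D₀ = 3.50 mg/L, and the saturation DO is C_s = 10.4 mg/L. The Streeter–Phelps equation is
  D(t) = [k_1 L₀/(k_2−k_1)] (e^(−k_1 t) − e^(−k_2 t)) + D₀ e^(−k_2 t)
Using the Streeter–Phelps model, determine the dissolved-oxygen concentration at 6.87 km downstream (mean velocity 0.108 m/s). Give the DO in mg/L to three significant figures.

DO ≈ 6.46 mg/L

Travel time t = x/v = 6.87 km / (0.108 m/s) = 6870 m / 0.108 m/s = 63610 s = 0.7362 d.
k_1 L₀/(k_2−k_1) = 0.205×39.2/(1.79−0.205) = 8.036/1.585 = 5.070 mg/L.
e^(−k_1 t) = e^(−0.205×0.7362) = 0.8599; e^(−k_2 t) = e^(−1.79×0.7362) = 0.2677.
D = 5.070 × (0.8599 − 0.2677) + 3.50 × 0.2677 = 3.002 + 0.9370 = 3.939 mg/L.
DO = C_s − D = 10.4 − 3.939 = 6.461 mg/L.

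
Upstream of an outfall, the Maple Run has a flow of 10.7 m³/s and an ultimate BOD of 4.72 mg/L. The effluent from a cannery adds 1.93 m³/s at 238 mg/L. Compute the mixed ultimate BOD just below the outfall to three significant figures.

Flow-weighted mixing: C = (Q_r C_r + Q_w C_w)/(Q_r + Q_w)
= (10.7×4.72 + 1.93×238)/(10.7 + 1.93) = 509.8/12.63 = 40.37 mg/L.

40.4 mg/L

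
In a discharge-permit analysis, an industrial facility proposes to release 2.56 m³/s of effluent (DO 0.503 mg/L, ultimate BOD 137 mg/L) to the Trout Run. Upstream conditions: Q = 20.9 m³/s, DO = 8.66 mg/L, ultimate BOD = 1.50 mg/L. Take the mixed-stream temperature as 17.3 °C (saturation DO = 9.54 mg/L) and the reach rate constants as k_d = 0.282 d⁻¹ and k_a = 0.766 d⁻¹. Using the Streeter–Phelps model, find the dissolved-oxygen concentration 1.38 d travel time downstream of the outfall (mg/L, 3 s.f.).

DO ≈ 5.79 mg/L

Mixed DO = (20.9×8.66 + 2.56×0.503)/(20.9+2.56) = 182.3/23.46 = 7.770 mg/L.
Mixed L₀ = (20.9×1.50 + 2.56×137)/(23.46) = 382.1/23.46 = 16.29 mg/L.
Initial deficit D₀ = C_s − DO₀ = 9.54 − 7.770 = 1.770 mg/L.
D(1.38) = [0.282×16.29/(0.766−0.282)](e^(−0.282×1.38) − e^(−0.766×1.38)) + 1.770 e^(−0.766×1.38)
= 9.489 × (0.6776 − 0.3475) + 1.770 × 0.3475 = 3.748 mg/L.
DO = 9.54 − 3.748 = 5.792 mg/L.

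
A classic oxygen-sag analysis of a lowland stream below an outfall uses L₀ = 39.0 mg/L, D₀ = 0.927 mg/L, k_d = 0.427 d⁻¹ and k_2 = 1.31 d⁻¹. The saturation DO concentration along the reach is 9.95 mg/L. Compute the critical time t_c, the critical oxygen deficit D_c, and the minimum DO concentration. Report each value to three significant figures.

t_c ≈ 1.21 d; D_c ≈ 7.57 mg/L; min DO ≈ 2.38 mg/L

With k_2/k_d = 3.068 and 1 − D₀(k_2−k_d)/(k_d L₀) = 0.9508,
t_c = ln(3.068 × 0.9508) / (1.31 − 0.427) = ln(2.917) / 0.8830 = 1.071/0.8830 = 1.212 d.
D_c = (k_d/k_2) L₀ e^(−k_d t_c) = (0.427/1.31) × 39.0 × e^(−0.427×1.212) = 0.3260 × 39.0 × 0.5959 = 7.575 mg/L.
Minimum DO = C_s − D_c = 9.95 − 7.575 = 2.375 mg/L.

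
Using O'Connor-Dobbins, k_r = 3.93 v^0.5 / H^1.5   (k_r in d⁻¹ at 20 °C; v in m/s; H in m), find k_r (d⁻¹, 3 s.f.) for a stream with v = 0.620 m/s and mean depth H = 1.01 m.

k_r ≈ 3.05 d⁻¹

k_r = 3.93 × 0.620^0.5 / 1.01^1.5 = 3.93 × 0.7874 / 1.015 = 3.049 d⁻¹.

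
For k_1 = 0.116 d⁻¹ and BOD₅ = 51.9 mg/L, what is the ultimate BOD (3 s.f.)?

BOD₅ = L₀(1 − e^(−5k_1)) ⇒ L₀ = BOD₅ / (1 − e^(−5×0.116))
= 51.9 / (1 − 0.5599) = 51.9 / 0.4401 = 117.9 mg/L.

L₀ ≈ 118 mg/L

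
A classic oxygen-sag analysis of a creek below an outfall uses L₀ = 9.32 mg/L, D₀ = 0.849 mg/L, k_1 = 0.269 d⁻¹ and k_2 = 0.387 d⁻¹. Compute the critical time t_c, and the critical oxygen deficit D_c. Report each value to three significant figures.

t_c ≈ 2.74 d; D_c ≈ 3.10 mg/L

At the critical point dD/dt = 0, so k_1 L₀ e^(−k_1 t) = k_2 D. Substituting D(t) from the Streeter–Phelps equation and solving for t gives
t_c = ln[(k_2/k_1)(1 − D₀(k_2−k_1)/(k_1 L₀))] / (k_2−k_1).
Here k_2−k_1 = 0.1180 d⁻¹ and 1 − D₀(k_2−k_1)/(k_1 L₀) = 1 − 0.849×0.1180/(0.269×9.32) = 0.9600, so
t_c = ln(1.439 × 0.9600) / 0.1180 = 0.3229 / 0.1180 = 2.737 d.
L(t_c) = L₀ e^(−k_1 t_c) = 9.32 × 0.4789 = 4.464 mg/L, and at the critical point k_2 D_c = k_1 L, so D_c = (0.269/0.387) × 4.464 = 3.103 mg/L.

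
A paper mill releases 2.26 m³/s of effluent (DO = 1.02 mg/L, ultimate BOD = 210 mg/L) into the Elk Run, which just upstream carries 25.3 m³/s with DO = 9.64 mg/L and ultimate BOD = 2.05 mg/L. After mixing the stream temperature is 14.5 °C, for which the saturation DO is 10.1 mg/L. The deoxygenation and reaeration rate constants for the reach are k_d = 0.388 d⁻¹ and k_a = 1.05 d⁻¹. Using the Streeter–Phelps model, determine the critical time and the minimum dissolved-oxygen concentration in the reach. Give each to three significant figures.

Mixed DO = (25.3×9.64 + 2.26×1.02)/(25.3+2.26) = 246.2/27.56 = 8.933 mg/L.
Mixed L₀ = (25.3×2.05 + 2.26×210)/(27.56) = 526.5/27.56 = 19.10 mg/L.
Initial deficit D₀ = C_s − DO₀ = 10.1 − 8.933 = 1.167 mg/L.
t_c = (1/0.6620) ln[(1.05/0.388)(1 − 1.167×0.6620/(0.388×19.10))] = 1.511 × ln(2.424) = 1.338 d.
D_c = (0.388/1.05) × 19.10 × e^(−0.388×1.338) = 0.3695 × 19.10 × 0.5951 = 4.201 mg/L.
Minimum DO = 10.1 − 4.201 = 5.899 mg/L.

t_c ≈ 1.34 d; minimum DO ≈ 5.90 mg/L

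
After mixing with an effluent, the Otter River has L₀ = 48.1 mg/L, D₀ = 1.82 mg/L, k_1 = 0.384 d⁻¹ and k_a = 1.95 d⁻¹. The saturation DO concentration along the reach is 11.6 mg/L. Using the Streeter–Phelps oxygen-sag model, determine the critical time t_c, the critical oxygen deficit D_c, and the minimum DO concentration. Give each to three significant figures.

At the critical point dD/dt = 0, so k_1 L₀ e^(−k_1 t) = k_a D. Substituting D(t) from the Streeter–Phelps equation and solving for t gives
t_c = ln[(k_a/k_1)(1 − D₀(k_a−k_1)/(k_1 L₀))] / (k_a−k_1).
Here k_a−k_1 = 1.566 d⁻¹ and 1 − D₀(k_a−k_1)/(k_1 L₀) = 1 − 1.82×1.566/(0.384×48.1) = 0.8457, so
t_c = ln(5.078 × 0.8457) / 1.566 = 1.457 / 1.566 = 0.9306 d.
D_c = (k_1/k_a) L₀ e^(−k_1 t_c) = (0.384/1.95) × 48.1 × e^(−0.384×0.9306) = 0.1969 × 48.1 × 0.6995 = 6.626 mg/L.
Minimum DO = C_s − D_c = 11.6 − 6.626 = 4.974 mg/L.

t_c ≈ 0.931 d; D_c ≈ 6.63 mg/L; min DO ≈ 4.97 mg/L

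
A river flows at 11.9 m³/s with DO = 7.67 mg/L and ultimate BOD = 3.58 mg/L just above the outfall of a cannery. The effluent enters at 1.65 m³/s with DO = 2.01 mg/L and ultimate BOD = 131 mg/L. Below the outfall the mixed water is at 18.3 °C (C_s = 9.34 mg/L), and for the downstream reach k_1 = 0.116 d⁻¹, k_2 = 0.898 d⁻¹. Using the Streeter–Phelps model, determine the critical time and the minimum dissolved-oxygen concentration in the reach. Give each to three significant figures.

t_c ≈ 0.329 d; minimum DO ≈ 6.97 mg/L

Mixed DO = (11.9×7.67 + 1.65×2.01)/(11.9+1.65) = 94.59/13.55 = 6.981 mg/L.
Mixed L₀ = (11.9×3.58 + 1.65×131)/(13.55) = 258.8/13.55 = 19.10 mg/L.
Initial deficit D₀ = C_s − DO₀ = 9.34 − 6.981 = 2.359 mg/L.
t_c = (1/0.7820) ln[(0.898/0.116)(1 − 2.359×0.7820/(0.116×19.10))] = 1.279 × ln(1.294) = 0.3295 d.
D_c = (0.116/0.898) × 19.10 × e^(−0.116×0.3295) = 0.1292 × 19.10 × 0.9625 = 2.374 mg/L.
Minimum DO = 9.34 − 2.374 = 6.966 mg/L.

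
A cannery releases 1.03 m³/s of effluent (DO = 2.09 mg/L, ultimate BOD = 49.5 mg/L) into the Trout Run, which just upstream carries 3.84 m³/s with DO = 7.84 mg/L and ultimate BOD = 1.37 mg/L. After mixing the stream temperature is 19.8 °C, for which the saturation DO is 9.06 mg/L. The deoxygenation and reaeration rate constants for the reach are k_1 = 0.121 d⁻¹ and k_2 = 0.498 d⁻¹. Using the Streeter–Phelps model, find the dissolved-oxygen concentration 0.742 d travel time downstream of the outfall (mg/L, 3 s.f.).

DO ≈ 6.55 mg/L

Mixed DO = (3.84×7.84 + 1.03×2.09)/(3.84+1.03) = 32.26/4.870 = 6.624 mg/L.
Mixed L₀ = (3.84×1.37 + 1.03×49.5)/(4.870) = 56.25/4.870 = 11.55 mg/L.
Initial deficit D₀ = C_s − DO₀ = 9.06 − 6.624 = 2.436 mg/L.
D(0.742) = [0.121×11.55/(0.498−0.121)](e^(−0.121×0.742) − e^(−0.498×0.742)) + 2.436 e^(−0.498×0.742)
= 3.707 × (0.9141 − 0.6911) + 2.436 × 0.6911 = 2.510 mg/L.
DO = 9.06 − 2.510 = 6.550 mg/L.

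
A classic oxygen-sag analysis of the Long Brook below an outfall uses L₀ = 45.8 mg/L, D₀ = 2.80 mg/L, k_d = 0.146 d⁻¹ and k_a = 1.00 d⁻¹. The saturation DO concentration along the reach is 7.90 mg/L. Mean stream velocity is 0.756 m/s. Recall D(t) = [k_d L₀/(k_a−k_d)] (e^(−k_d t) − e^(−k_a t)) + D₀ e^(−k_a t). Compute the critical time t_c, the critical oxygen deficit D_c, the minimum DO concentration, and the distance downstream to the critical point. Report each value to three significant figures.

With k_a/k_d = 6.849 and 1 − D₀(k_a−k_d)/(k_d L₀) = 0.6424,
t_c = ln(6.849 × 0.6424) / (1.00 − 0.146) = ln(4.400) / 0.8540 = 1.482/0.8540 = 1.735 d.
L(t_c) = L₀ e^(−k_d t_c) = 45.8 × 0.7762 = 35.55 mg/L, and at the critical point k_a D_c = k_d L, so D_c = (0.146/1.00) × 35.55 = 5.191 mg/L.
Minimum DO = C_s − D_c = 7.90 − 5.191 = 2.709 mg/L.
x_c = v t_c = 0.756 m/s × 1.735 d × 86400 s/d = 113300 m ≈ 113 km.

t_c ≈ 1.73 d; D_c ≈ 5.19 mg/L; min DO ≈ 2.71 mg/L; x_c ≈ 113 km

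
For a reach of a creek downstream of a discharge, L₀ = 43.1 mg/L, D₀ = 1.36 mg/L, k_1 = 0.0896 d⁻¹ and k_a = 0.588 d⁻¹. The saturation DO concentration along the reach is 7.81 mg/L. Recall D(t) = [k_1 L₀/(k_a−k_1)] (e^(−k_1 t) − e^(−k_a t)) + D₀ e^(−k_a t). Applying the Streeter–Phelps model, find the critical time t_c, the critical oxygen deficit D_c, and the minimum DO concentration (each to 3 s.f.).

t_c = [1/(k_a−k_1)] ln[(k_a/k_1)(1 − D₀(k_a−k_1)/(k_1 L₀))]
= [1/(0.588−0.0896)] ln[(0.588/0.0896)(1 − 1.36×0.4984/(0.0896×43.1))]
= (1/0.4984) ln[6.562 × 0.8245] = 2.006 × ln(5.411) = 2.006 × 1.688 = 3.388 d.
D_c = (k_1/k_a) L₀ e^(−k_1 t_c) = (0.0896/0.588) × 43.1 × e^(−0.0896×3.388) = 0.1524 × 43.1 × 0.7382 = 4.848 mg/L.
Minimum DO = C_s − D_c = 7.81 − 4.848 = 2.962 mg/L.

t_c ≈ 3.39 d; D_c ≈ 4.85 mg/L; min DO ≈ 2.96 mg/L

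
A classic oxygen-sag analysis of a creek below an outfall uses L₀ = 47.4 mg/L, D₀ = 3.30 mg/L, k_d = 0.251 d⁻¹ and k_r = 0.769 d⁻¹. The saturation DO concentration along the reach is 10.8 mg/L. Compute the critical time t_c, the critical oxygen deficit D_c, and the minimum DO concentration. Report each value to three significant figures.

t_c ≈ 1.86 d; D_c ≈ 9.70 mg/L; min DO ≈ 1.10 mg/L

t_c = [1/(k_r−k_d)] ln[(k_r/k_d)(1 − D₀(k_r−k_d)/(k_d L₀))]
= [1/(0.769−0.251)] ln[(0.769/0.251)(1 − 3.30×0.5180/(0.251×47.4))]
= (1/0.5180) ln[3.064 × 0.8563] = 1.931 × ln(2.624) = 1.931 × 0.9645 = 1.862 d.
L(t_c) = L₀ e^(−k_d t_c) = 47.4 × 0.6266 = 29.70 mg/L, and at the critical point k_r D_c = k_d L, so D_c = (0.251/0.769) × 29.70 = 9.695 mg/L.
Minimum DO = C_s − D_c = 10.8 − 9.695 = 1.105 mg/L.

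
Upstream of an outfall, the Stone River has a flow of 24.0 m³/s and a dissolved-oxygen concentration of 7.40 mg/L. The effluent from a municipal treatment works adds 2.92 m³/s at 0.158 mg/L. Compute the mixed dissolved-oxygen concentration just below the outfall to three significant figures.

Flow-weighted mixing: C = (Q_r C_r + Q_w C_w)/(Q_r + Q_w)
= (24.0×7.40 + 2.92×0.158)/(24.0 + 2.92) = 178.1/26.92 = 6.614 mg/L.

6.61 mg/L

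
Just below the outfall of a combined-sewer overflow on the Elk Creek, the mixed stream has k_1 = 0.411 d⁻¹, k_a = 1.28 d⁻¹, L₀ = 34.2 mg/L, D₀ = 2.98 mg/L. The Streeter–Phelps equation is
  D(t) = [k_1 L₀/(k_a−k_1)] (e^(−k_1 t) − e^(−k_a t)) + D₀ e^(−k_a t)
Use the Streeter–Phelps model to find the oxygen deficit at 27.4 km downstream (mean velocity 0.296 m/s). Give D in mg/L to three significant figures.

D ≈ 7.07 mg/L

Travel time t = x/v = 27.4 km / (0.296 m/s) = 27400 m / 0.296 m/s = 92570 s = 1.071 d.
k_1 L₀/(k_a−k_1) = 0.411×34.2/(1.28−0.411) = 14.06/0.8690 = 16.18 mg/L.
e^(−k_1 t) = e^(−0.411×1.071) = 0.6438; e^(−k_a t) = e^(−1.28×1.071) = 0.2538.
D = 16.18 × (0.6438 − 0.2538) + 2.98 × 0.2538 = 6.309 + 0.7562 = 7.065 mg/L.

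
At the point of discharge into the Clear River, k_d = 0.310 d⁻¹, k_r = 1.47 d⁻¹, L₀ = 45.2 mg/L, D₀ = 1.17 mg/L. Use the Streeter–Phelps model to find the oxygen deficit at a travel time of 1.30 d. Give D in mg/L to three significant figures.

k_d L₀/(k_r−k_d) = 0.310×45.2/(1.47−0.310) = 14.01/1.160 = 12.08 mg/L.
e^(−k_d t) = e^(−0.310×1.300) = 0.6683; e^(−k_r t) = e^(−1.47×1.300) = 0.1479.
D = 12.08 × (0.6683 − 0.1479) + 1.17 × 0.1479 = 6.286 + 0.1731 = 6.459 mg/L.

D ≈ 6.46 mg/L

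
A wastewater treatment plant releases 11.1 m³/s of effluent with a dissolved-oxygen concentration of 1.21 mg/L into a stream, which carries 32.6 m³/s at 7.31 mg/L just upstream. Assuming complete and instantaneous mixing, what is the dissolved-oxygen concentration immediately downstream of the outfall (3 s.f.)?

5.76 mg/L

Flow-weighted mixing: C = (Q_r C_r + Q_w C_w)/(Q_r + Q_w)
= (32.6×7.31 + 11.1×1.21)/(32.6 + 11.1) = 251.7/43.70 = 5.761 mg/L.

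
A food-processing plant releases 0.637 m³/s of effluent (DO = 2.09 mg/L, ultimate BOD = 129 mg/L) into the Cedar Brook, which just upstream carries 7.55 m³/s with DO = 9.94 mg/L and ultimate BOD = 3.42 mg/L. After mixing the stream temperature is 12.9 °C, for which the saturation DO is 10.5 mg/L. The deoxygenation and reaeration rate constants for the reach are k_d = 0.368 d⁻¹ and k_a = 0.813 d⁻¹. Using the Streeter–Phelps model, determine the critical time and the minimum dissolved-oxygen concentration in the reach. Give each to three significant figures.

Mixed DO = (7.55×9.94 + 0.637×2.09)/(7.55+0.637) = 76.38/8.187 = 9.329 mg/L.
Mixed L₀ = (7.55×3.42 + 0.637×129)/(8.187) = 108.0/8.187 = 13.19 mg/L.
Initial deficit D₀ = C_s − DO₀ = 10.5 − 9.329 = 1.171 mg/L.
t_c = (1/0.4450) ln[(0.813/0.368)(1 − 1.171×0.4450/(0.368×13.19))] = 2.247 × ln(1.972) = 1.526 d.
D_c = (0.368/0.813) × 13.19 × e^(−0.368×1.526) = 0.4526 × 13.19 × 0.5703 = 3.405 mg/L.
Minimum DO = 10.5 − 3.405 = 7.095 mg/L.

t_c ≈ 1.53 d; minimum DO ≈ 7.09 mg/L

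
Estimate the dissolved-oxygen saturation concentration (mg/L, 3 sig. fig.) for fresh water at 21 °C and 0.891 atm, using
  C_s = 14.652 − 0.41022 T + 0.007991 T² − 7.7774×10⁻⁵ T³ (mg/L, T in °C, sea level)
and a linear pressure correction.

C_s ≈ 7.88 mg/L

At sea level: C_s = 14.652 − 0.41022×21 + 0.007991×21² − 7.7774×10⁻⁵×21³ = 8.841 mg/L.
Pressure correction: C_s' = 8.841 × 0.891 = 7.877 mg/L.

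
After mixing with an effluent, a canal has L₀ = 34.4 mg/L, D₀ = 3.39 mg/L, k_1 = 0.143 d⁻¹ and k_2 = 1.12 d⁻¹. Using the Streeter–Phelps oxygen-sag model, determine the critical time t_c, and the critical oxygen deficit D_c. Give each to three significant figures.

t_c ≈ 0.962 d; D_c ≈ 3.83 mg/L

t_c = [1/(k_2−k_1)] ln[(k_2/k_1)(1 − D₀(k_2−k_1)/(k_1 L₀))]
= [1/(1.12−0.143)] ln[(1.12/0.143)(1 − 3.39×0.9770/(0.143×34.4))]
= (1/0.9770) ln[7.832 × 0.3267] = 1.024 × ln(2.559) = 1.024 × 0.9396 = 0.9617 d.
D_c = (k_1/k_2) L₀ e^(−k_1 t_c) = (0.143/1.12) × 34.4 × e^(−0.143×0.9617) = 0.1277 × 34.4 × 0.8715 = 3.828 mg/L.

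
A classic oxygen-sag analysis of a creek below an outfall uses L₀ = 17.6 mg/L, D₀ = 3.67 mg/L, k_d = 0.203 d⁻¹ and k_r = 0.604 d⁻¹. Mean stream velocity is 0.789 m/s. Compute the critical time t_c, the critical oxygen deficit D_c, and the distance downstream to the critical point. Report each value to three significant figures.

t_c ≈ 1.40 d; D_c ≈ 4.46 mg/L; x_c ≈ 95.1 km

t_c = [1/(k_r−k_d)] ln[(k_r/k_d)(1 − D₀(k_r−k_d)/(k_d L₀))]
= [1/(0.604−0.203)] ln[(0.604/0.203)(1 − 3.67×0.4010/(0.203×17.6))]
= (1/0.4010) ln[2.975 × 0.5881] = 2.494 × ln(1.750) = 2.494 × 0.5595 = 1.395 d.
D_c = (k_d/k_r) L₀ e^(−k_d t_c) = (0.203/0.604) × 17.6 × e^(−0.203×1.395) = 0.3361 × 17.6 × 0.7533 = 4.456 mg/L.
x_c = v t_c = 0.789 m/s × 1.395 d × 86400 s/d = 95110 m ≈ 95.1 km.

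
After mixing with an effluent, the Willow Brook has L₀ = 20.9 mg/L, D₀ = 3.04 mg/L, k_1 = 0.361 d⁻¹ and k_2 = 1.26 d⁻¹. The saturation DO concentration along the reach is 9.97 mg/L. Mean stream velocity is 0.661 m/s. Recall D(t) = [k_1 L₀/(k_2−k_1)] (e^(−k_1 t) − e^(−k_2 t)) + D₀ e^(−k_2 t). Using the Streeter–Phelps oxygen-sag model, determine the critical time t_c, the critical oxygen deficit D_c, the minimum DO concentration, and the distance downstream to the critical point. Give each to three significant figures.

t_c ≈ 0.890 d; D_c ≈ 4.34 mg/L; min DO ≈ 5.63 mg/L; x_c ≈ 50.8 km

At the critical point dD/dt = 0, so k_1 L₀ e^(−k_1 t) = k_2 D. Substituting D(t) from the Streeter–Phelps equation and solving for t gives
t_c = ln[(k_2/k_1)(1 − D₀(k_2−k_1)/(k_1 L₀))] / (k_2−k_1).
Here k_2−k_1 = 0.8990 d⁻¹ and 1 − D₀(k_2−k_1)/(k_1 L₀) = 1 − 3.04×0.8990/(0.361×20.9) = 0.6378, so
t_c = ln(3.490 × 0.6378) / 0.8990 = 0.8002 / 0.8990 = 0.8901 d.
D_c = (k_1/k_2) L₀ e^(−k_1 t_c) = (0.361/1.26) × 20.9 × e^(−0.361×0.8901) = 0.2865 × 20.9 × 0.7252 = 4.342 mg/L.
Minimum DO = C_s − D_c = 9.97 − 4.342 = 5.628 mg/L.
x_c = v t_c = 0.661 m/s × 0.8901 d × 86400 s/d = 50840 m ≈ 50.8 km.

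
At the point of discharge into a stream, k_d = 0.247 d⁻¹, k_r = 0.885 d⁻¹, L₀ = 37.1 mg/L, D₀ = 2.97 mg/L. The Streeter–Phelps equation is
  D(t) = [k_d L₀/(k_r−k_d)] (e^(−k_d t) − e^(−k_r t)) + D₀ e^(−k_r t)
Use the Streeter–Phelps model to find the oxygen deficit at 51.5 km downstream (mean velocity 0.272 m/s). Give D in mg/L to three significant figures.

Travel time t = x/v = 51.5 km / (0.272 m/s) = 51500 m / 0.272 m/s = 189300 s = 2.191 d.
k_d L₀/(k_r−k_d) = 0.247×37.1/(0.885−0.247) = 9.164/0.6380 = 14.36 mg/L.
e^(−k_d t) = e^(−0.247×2.191) = 0.5820; e^(−k_r t) = e^(−0.885×2.191) = 0.1438.
D = 14.36 × (0.5820 − 0.1438) + 2.97 × 0.1438 = 6.294 + 0.4271 = 6.721 mg/L.

D ≈ 6.72 mg/L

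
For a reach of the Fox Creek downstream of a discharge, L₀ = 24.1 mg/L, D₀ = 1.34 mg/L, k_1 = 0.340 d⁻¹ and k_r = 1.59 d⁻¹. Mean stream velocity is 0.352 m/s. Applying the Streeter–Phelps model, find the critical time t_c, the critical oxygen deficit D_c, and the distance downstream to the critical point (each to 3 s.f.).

t_c = [1/(k_r−k_1)] ln[(k_r/k_1)(1 − D₀(k_r−k_1)/(k_1 L₀))]
= [1/(1.59−0.340)] ln[(1.59/0.340)(1 − 1.34×1.250/(0.340×24.1))]
= (1/1.250) ln[4.676 × 0.7956] = 0.8000 × ln(3.721) = 0.8000 × 1.314 = 1.051 d.
D_c = (k_1/k_r) L₀ e^(−k_1 t_c) = (0.340/1.59) × 24.1 × e^(−0.340×1.051) = 0.2138 × 24.1 × 0.6995 = 3.605 mg/L.
x_c = v t_c = 0.352 m/s × 1.051 d × 86400 s/d = 31970 m ≈ 32.0 km.

t_c ≈ 1.05 d; D_c ≈ 3.60 mg/L; x_c ≈ 32.0 km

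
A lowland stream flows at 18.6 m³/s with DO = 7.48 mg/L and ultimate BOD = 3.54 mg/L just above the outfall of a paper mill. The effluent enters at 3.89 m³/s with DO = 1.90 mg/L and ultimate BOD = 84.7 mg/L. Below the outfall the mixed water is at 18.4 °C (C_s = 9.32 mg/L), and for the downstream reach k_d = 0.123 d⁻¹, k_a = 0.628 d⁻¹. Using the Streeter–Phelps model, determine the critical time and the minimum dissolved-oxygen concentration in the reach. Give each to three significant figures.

Mixed DO = (18.6×7.48 + 3.89×1.90)/(18.6+3.89) = 146.5/22.49 = 6.515 mg/L.
Mixed L₀ = (18.6×3.54 + 3.89×84.7)/(22.49) = 395.3/22.49 = 17.58 mg/L.
Initial deficit D₀ = C_s − DO₀ = 9.32 − 6.515 = 2.805 mg/L.
t_c = (1/0.5050) ln[(0.628/0.123)(1 − 2.805×0.5050/(0.123×17.58))] = 1.980 × ln(1.760) = 1.120 d.
D_c = (0.123/0.628) × 17.58 × e^(−0.123×1.120) = 0.1959 × 17.58 × 0.8713 = 3.000 mg/L.
Minimum DO = 9.32 − 3.000 = 6.320 mg/L.

t_c ≈ 1.12 d; minimum DO ≈ 6.32 mg/L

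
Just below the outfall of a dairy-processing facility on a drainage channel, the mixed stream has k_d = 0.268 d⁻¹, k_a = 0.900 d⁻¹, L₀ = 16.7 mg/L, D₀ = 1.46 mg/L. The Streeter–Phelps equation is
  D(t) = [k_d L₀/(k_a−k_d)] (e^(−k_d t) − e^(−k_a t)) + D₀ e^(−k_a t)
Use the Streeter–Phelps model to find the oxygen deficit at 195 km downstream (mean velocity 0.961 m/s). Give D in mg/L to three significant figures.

D ≈ 3.09 mg/L

Travel time t = x/v = 195 km / (0.961 m/s) = 195000 m / 0.961 m/s = 202900 s = 2.349 d.
k_d L₀/(k_a−k_d) = 0.268×16.7/(0.900−0.268) = 4.476/0.6320 = 7.082 mg/L.
e^(−k_d t) = e^(−0.268×2.349) = 0.5329; e^(−k_a t) = e^(−0.900×2.349) = 0.1208.
D = 7.082 × (0.5329 − 0.1208) + 1.46 × 0.1208 = 2.918 + 0.1764 = 3.095 mg/L.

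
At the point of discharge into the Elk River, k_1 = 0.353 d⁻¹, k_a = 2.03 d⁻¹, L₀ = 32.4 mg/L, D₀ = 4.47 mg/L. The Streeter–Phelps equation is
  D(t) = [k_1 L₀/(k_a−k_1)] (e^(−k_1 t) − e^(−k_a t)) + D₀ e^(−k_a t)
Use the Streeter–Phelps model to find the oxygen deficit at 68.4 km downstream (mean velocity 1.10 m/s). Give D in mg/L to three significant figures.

D ≈ 4.74 mg/L

Travel time t = x/v = 68.4 km / (1.10 m/s) = 68400 m / 1.10 m/s = 62180 s = 0.7197 d.
k_1 L₀/(k_a−k_1) = 0.353×32.4/(2.03−0.353) = 11.44/1.677 = 6.820 mg/L.
e^(−k_1 t) = e^(−0.353×0.7197) = 0.7757; e^(−k_a t) = e^(−2.03×0.7197) = 0.2320.
D = 6.820 × (0.7757 − 0.2320) + 4.47 × 0.2320 = 3.708 + 1.037 = 4.745 mg/L.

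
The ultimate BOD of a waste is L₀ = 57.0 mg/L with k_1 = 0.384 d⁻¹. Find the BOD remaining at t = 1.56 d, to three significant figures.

L_t = L₀ e^(−k_1 t) = 57.0 × e^(−0.384×1.56) = 57.0 × 0.5493 = 31.31 mg/L.

L ≈ 31.3 mg/L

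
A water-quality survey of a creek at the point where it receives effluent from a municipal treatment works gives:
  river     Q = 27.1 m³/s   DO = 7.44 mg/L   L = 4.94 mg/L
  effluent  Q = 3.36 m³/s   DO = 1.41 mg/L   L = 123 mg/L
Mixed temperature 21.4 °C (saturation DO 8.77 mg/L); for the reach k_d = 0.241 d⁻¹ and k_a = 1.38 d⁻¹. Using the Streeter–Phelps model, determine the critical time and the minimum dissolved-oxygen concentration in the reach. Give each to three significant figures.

Mixed DO = (27.1×7.44 + 3.36×1.41)/(27.1+3.36) = 206.4/30.46 = 6.775 mg/L.
Mixed L₀ = (27.1×4.94 + 3.36×123)/(30.46) = 547.2/30.46 = 17.96 mg/L.
Initial deficit D₀ = C_s − DO₀ = 8.77 − 6.775 = 1.995 mg/L.
t_c = (1/1.139) ln[(1.38/0.241)(1 − 1.995×1.139/(0.241×17.96))] = 0.8780 × ln(2.720) = 0.8786 d.
D_c = (0.241/1.38) × 17.96 × e^(−0.241×0.8786) = 0.1746 × 17.96 × 0.8092 = 2.538 mg/L.
Minimum DO = 8.77 − 2.538 = 6.232 mg/L.

t_c ≈ 0.879 d; minimum DO ≈ 6.23 mg/L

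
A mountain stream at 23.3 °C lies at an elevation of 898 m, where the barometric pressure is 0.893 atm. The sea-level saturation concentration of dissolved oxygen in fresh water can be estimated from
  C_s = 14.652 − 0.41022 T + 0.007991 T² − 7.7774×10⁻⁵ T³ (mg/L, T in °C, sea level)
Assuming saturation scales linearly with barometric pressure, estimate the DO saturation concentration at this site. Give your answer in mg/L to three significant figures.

C_s ≈ 7.54 mg/L

At sea level: C_s = 14.652 − 0.41022×23.3 + 0.007991×23.3² − 7.7774×10⁻⁵×23.3³ = 8.448 mg/L.
Pressure correction: C_s' = 8.448 × 0.893 = 7.544 mg/L.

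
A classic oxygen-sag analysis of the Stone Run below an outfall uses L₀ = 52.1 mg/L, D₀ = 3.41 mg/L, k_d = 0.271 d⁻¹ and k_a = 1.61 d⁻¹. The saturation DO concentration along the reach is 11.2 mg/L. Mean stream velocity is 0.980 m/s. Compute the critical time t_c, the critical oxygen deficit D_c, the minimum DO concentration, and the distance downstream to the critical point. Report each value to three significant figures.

t_c ≈ 1.04 d; D_c ≈ 6.62 mg/L; min DO ≈ 4.58 mg/L; x_c ≈ 88.0 km

At the critical point dD/dt = 0, so k_d L₀ e^(−k_d t) = k_a D. Substituting D(t) from the Streeter–Phelps equation and solving for t gives
t_c = ln[(k_a/k_d)(1 − D₀(k_a−k_d)/(k_d L₀))] / (k_a−k_d).
Here k_a−k_d = 1.339 d⁻¹ and 1 − D₀(k_a−k_d)/(k_d L₀) = 1 − 3.41×1.339/(0.271×52.1) = 0.6766, so
t_c = ln(5.941 × 0.6766) / 1.339 = 1.391 / 1.339 = 1.039 d.
L(t_c) = L₀ e^(−k_d t_c) = 52.1 × 0.7546 = 39.31 mg/L, and at the critical point k_a D_c = k_d L, so D_c = (0.271/1.61) × 39.31 = 6.618 mg/L.
Minimum DO = C_s − D_c = 11.2 − 6.618 = 4.582 mg/L.
x_c = v t_c = 0.980 m/s × 1.039 d × 86400 s/d = 87970 m ≈ 88.0 km.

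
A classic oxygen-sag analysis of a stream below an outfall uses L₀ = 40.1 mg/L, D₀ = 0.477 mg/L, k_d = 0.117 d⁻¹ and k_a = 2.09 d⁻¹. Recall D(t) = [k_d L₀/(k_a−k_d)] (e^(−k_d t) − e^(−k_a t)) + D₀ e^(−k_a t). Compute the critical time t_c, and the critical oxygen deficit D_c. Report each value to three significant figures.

t_c ≈ 1.35 d; D_c ≈ 1.92 mg/L

t_c = [1/(k_a−k_d)] ln[(k_a/k_d)(1 − D₀(k_a−k_d)/(k_d L₀))]
= [1/(2.09−0.117)] ln[(2.09/0.117)(1 − 0.477×1.973/(0.117×40.1))]
= (1/1.973) ln[17.86 × 0.7994] = 0.5068 × ln(14.28) = 0.5068 × 2.659 = 1.348 d.
L(t_c) = L₀ e^(−k_d t_c) = 40.1 × 0.8541 = 34.25 mg/L, and at the critical point k_a D_c = k_d L, so D_c = (0.117/2.09) × 34.25 = 1.917 mg/L.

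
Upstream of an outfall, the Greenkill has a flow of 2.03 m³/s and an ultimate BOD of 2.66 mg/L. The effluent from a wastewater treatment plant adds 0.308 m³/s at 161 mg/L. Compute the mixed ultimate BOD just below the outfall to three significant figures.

Flow-weighted mixing: C = (Q_r C_r + Q_w C_w)/(Q_r + Q_w)
= (2.03×2.66 + 0.308×161)/(2.03 + 0.308) = 54.99/2.338 = 23.52 mg/L.

23.5 mg/L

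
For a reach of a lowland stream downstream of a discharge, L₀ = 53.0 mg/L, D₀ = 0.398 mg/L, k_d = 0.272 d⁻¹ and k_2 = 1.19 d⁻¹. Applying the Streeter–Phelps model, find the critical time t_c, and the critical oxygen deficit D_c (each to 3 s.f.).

With k_2/k_d = 4.375 and 1 − D₀(k_2−k_d)/(k_d L₀) = 0.9747,
t_c = ln(4.375 × 0.9747) / (1.19 − 0.272) = ln(4.264) / 0.9180 = 1.450/0.9180 = 1.580 d.
L(t_c) = L₀ e^(−k_d t_c) = 53.0 × 0.6507 = 34.49 mg/L, and at the critical point k_2 D_c = k_d L, so D_c = (0.272/1.19) × 34.49 = 7.883 mg/L.

t_c ≈ 1.58 d; D_c ≈ 7.88 mg/L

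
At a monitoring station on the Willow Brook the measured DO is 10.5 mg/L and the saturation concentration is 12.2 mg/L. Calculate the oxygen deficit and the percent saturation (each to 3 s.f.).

D ≈ 1.70 mg/L; 86.1 % saturation

D = C_s − C = 12.2 − 10.5 = 1.70 mg/L.
% saturation = 10.5/12.2 × 100 = 86.1 %.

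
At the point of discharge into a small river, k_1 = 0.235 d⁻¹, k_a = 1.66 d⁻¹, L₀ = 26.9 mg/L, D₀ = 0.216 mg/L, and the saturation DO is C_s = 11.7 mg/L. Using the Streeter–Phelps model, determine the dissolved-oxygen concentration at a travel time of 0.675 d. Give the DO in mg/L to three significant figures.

k_1 L₀/(k_a−k_1) = 0.235×26.9/(1.66−0.235) = 6.321/1.425 = 4.436 mg/L.
e^(−k_1 t) = e^(−0.235×0.6750) = 0.8533; e^(−k_a t) = e^(−1.66×0.6750) = 0.3261.
D = 4.436 × (0.8533 − 0.3261) + 0.216 × 0.3261 = 2.339 + 0.07044 = 2.409 mg/L.
DO = C_s − D = 11.7 − 2.409 = 9.291 mg/L.

DO ≈ 9.29 mg/L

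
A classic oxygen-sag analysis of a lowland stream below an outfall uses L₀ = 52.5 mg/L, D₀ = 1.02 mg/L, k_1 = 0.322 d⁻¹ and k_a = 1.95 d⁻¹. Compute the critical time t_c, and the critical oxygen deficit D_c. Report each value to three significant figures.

t_c ≈ 1.04 d; D_c ≈ 6.20 mg/L

t_c = [1/(k_a−k_1)] ln[(k_a/k_1)(1 − D₀(k_a−k_1)/(k_1 L₀))]
= [1/(1.95−0.322)] ln[(1.95/0.322)(1 − 1.02×1.628/(0.322×52.5))]
= (1/1.628) ln[6.056 × 0.9018] = 0.6143 × ln(5.461) = 0.6143 × 1.698 = 1.043 d.
D_c = (k_1/k_a) L₀ e^(−k_1 t_c) = (0.322/1.95) × 52.5 × e^(−0.322×1.043) = 0.1651 × 52.5 × 0.7148 = 6.197 mg/L.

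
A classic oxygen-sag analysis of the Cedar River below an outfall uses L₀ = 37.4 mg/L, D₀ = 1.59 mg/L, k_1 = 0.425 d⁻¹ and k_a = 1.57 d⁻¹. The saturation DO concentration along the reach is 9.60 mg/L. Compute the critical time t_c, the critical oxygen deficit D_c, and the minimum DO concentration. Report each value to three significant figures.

t_c ≈ 1.04 d; D_c ≈ 6.52 mg/L; min DO ≈ 3.08 mg/L

At the critical point dD/dt = 0, so k_1 L₀ e^(−k_1 t) = k_a D. Substituting D(t) from the Streeter–Phelps equation and solving for t gives
t_c = ln[(k_a/k_1)(1 − D₀(k_a−k_1)/(k_1 L₀))] / (k_a−k_1).
Here k_a−k_1 = 1.145 d⁻¹ and 1 − D₀(k_a−k_1)/(k_1 L₀) = 1 − 1.59×1.145/(0.425×37.4) = 0.8855, so
t_c = ln(3.694 × 0.8855) / 1.145 = 1.185 / 1.145 = 1.035 d.
L(t_c) = L₀ e^(−k_1 t_c) = 37.4 × 0.6441 = 24.09 mg/L, and at the critical point k_a D_c = k_1 L, so D_c = (0.425/1.57) × 24.09 = 6.521 mg/L.
Minimum DO = C_s − D_c = 9.60 − 6.521 = 3.079 mg/L.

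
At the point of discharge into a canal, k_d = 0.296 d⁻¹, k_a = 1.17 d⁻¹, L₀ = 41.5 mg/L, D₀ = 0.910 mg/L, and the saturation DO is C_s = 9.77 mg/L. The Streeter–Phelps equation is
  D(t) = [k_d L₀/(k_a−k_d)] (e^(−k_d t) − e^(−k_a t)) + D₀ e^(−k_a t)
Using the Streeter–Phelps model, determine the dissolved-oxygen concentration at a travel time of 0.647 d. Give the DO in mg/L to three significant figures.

DO ≈ 4.33 mg/L

k_d L₀/(k_a−k_d) = 0.296×41.5/(1.17−0.296) = 12.28/0.8740 = 14.05 mg/L.
e^(−k_d t) = e^(−0.296×0.6470) = 0.8257; e^(−k_a t) = e^(−1.17×0.6470) = 0.4691.
D = 14.05 × (0.8257 − 0.4691) + 0.910 × 0.4691 = 5.012 + 0.4269 = 5.439 mg/L.
DO = C_s − D = 9.77 − 5.439 = 4.331 mg/L.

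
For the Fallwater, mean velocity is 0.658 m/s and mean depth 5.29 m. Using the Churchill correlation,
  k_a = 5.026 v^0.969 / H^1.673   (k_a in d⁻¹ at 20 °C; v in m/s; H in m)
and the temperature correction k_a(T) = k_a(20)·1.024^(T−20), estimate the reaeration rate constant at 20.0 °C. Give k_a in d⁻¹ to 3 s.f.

k_a ≈ 0.206 d⁻¹

k_a(20) = 5.026 × 0.658^0.969 / 5.29^1.673 = 5.026 × 0.6666 / 16.23 = 0.2064 d⁻¹.
k_a(20.0) = 0.2064 × 1.024^(20.0−20) = 0.2064 × 1.000 = 0.2064 d⁻¹.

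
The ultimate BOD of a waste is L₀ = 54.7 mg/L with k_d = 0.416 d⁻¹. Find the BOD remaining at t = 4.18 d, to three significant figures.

L_t = L₀ e^(−k_d t) = 54.7 × e^(−0.416×4.18) = 54.7 × 0.1757 = 9.612 mg/L.

L ≈ 9.61 mg/L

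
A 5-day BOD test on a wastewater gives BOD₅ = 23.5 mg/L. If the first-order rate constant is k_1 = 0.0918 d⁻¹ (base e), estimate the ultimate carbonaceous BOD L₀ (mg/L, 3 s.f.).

L₀ ≈ 63.8 mg/L

BOD₅ = L₀(1 − e^(−5k_1)) ⇒ L₀ = BOD₅ / (1 − e^(−5×0.0918))
= 23.5 / (1 − 0.6319) = 23.5 / 0.3681 = 63.84 mg/L.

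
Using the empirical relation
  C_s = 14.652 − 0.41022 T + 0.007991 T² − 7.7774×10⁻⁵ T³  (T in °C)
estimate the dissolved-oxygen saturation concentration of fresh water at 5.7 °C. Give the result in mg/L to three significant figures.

C_s = 14.652 − 0.41022×5.7 + 0.007991×5.7² − 7.7774×10⁻⁵×5.7³ = 12.56 mg/L.

C_s ≈ 12.6 mg/L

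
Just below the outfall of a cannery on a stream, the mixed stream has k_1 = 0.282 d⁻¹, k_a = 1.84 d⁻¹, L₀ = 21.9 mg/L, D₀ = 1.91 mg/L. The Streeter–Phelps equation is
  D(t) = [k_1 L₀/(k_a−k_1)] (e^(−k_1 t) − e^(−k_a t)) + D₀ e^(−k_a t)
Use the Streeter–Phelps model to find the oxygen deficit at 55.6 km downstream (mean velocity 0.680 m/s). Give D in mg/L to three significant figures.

D ≈ 2.68 mg/L

Travel time t = x/v = 55.6 km / (0.680 m/s) = 55600 m / 0.680 m/s = 81760 s = 0.9464 d.
k_1 L₀/(k_a−k_1) = 0.282×21.9/(1.84−0.282) = 6.176/1.558 = 3.964 mg/L.
e^(−k_1 t) = e^(−0.282×0.9464) = 0.7658; e^(−k_a t) = e^(−1.84×0.9464) = 0.1753.
D = 3.964 × (0.7658 − 0.1753) + 1.91 × 0.1753 = 2.341 + 0.3348 = 2.675 mg/L.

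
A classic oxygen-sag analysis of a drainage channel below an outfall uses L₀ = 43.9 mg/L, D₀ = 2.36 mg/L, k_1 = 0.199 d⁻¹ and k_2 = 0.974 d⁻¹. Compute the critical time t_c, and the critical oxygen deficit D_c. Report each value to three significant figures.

t_c ≈ 1.75 d; D_c ≈ 6.34 mg/L

At the critical point dD/dt = 0, so k_1 L₀ e^(−k_1 t) = k_2 D. Substituting D(t) from the Streeter–Phelps equation and solving for t gives
t_c = ln[(k_2/k_1)(1 − D₀(k_2−k_1)/(k_1 L₀))] / (k_2−k_1).
Here k_2−k_1 = 0.7750 d⁻¹ and 1 − D₀(k_2−k_1)/(k_1 L₀) = 1 − 2.36×0.7750/(0.199×43.9) = 0.7906, so
t_c = ln(4.894 × 0.7906) / 0.7750 = 1.353 / 0.7750 = 1.746 d.
D_c = (k_1/k_2) L₀ e^(−k_1 t_c) = (0.199/0.974) × 43.9 × e^(−0.199×1.746) = 0.2043 × 43.9 × 0.7065 = 6.337 mg/L.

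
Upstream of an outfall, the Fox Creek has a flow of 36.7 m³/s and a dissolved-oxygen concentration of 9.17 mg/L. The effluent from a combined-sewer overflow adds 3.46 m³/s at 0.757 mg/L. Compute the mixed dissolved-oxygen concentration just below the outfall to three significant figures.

Flow-weighted mixing: C = (Q_r C_r + Q_w C_w)/(Q_r + Q_w)
= (36.7×9.17 + 3.46×0.757)/(36.7 + 3.46) = 339.2/40.16 = 8.445 mg/L.

8.45 mg/L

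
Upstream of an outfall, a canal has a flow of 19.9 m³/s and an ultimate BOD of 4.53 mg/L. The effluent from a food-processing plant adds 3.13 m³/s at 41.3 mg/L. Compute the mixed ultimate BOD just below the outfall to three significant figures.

9.53 mg/L

Flow-weighted mixing: C = (Q_r C_r + Q_w C_w)/(Q_r + Q_w)
= (19.9×4.53 + 3.13×41.3)/(19.9 + 3.13) = 219.4/23.03 = 9.527 mg/L.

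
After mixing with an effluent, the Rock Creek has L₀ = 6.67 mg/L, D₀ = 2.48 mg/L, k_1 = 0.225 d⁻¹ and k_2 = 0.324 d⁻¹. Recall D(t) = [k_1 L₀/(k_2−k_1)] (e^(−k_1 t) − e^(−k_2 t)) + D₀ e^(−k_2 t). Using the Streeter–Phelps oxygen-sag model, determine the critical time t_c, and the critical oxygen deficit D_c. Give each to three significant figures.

t_c ≈ 1.88 d; D_c ≈ 3.04 mg/L

At the critical point dD/dt = 0, so k_1 L₀ e^(−k_1 t) = k_2 D. Substituting D(t) from the Streeter–Phelps equation and solving for t gives
t_c = ln[(k_2/k_1)(1 − D₀(k_2−k_1)/(k_1 L₀))] / (k_2−k_1).
Here k_2−k_1 = 0.09900 d⁻¹ and 1 − D₀(k_2−k_1)/(k_1 L₀) = 1 − 2.48×0.09900/(0.225×6.67) = 0.8364, so
t_c = ln(1.440 × 0.8364) / 0.09900 = 0.1860 / 0.09900 = 1.879 d.
D_c = (k_1/k_2) L₀ e^(−k_1 t_c) = (0.225/0.324) × 6.67 × e^(−0.225×1.879) = 0.6944 × 6.67 × 0.6553 = 3.035 mg/L.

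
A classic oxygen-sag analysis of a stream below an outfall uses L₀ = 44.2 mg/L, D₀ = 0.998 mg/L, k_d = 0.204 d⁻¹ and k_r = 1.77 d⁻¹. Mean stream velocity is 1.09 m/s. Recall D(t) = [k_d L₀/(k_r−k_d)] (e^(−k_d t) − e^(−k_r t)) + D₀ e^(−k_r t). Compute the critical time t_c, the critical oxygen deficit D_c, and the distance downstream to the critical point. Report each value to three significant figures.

t_c = [1/(k_r−k_d)] ln[(k_r/k_d)(1 − D₀(k_r−k_d)/(k_d L₀))]
= [1/(1.77−0.204)] ln[(1.77/0.204)(1 − 0.998×1.566/(0.204×44.2))]
= (1/1.566) ln[8.676 × 0.8267] = 0.6386 × ln(7.173) = 0.6386 × 1.970 = 1.258 d.
L(t_c) = L₀ e^(−k_d t_c) = 44.2 × 0.7736 = 34.19 mg/L, and at the critical point k_r D_c = k_d L, so D_c = (0.204/1.77) × 34.19 = 3.941 mg/L.
x_c = v t_c = 1.09 m/s × 1.258 d × 86400 s/d = 118500 m ≈ 118 km.

t_c ≈ 1.26 d; D_c ≈ 3.94 mg/L; x_c ≈ 118 km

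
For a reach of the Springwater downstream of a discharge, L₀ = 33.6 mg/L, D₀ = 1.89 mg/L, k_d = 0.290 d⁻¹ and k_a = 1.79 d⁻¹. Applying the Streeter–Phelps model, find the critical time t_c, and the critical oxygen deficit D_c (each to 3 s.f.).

With k_a/k_d = 6.172 and 1 − D₀(k_a−k_d)/(k_d L₀) = 0.7091,
t_c = ln(6.172 × 0.7091) / (1.79 − 0.290) = ln(4.377) / 1.500 = 1.476/1.500 = 0.9842 d.
D_c = (k_d/k_a) L₀ e^(−k_d t_c) = (0.290/1.79) × 33.6 × e^(−0.290×0.9842) = 0.1620 × 33.6 × 0.7517 = 4.092 mg/L.

t_c ≈ 0.984 d; D_c ≈ 4.09 mg/L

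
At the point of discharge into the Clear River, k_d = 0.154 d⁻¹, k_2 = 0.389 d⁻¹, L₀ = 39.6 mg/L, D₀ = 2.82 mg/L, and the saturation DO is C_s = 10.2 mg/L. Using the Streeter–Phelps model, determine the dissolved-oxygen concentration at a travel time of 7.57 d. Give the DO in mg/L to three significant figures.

k_d L₀/(k_2−k_d) = 0.154×39.6/(0.389−0.154) = 6.098/0.2350 = 25.95 mg/L.
e^(−k_d t) = e^(−0.154×7.570) = 0.3117; e^(−k_2 t) = e^(−0.389×7.570) = 0.05262.
D = 25.95 × (0.3117 − 0.05262) + 2.82 × 0.05262 = 6.723 + 0.1484 = 6.871 mg/L.
DO = C_s − D = 10.2 − 6.871 = 3.329 mg/L.

DO ≈ 3.33 mg/L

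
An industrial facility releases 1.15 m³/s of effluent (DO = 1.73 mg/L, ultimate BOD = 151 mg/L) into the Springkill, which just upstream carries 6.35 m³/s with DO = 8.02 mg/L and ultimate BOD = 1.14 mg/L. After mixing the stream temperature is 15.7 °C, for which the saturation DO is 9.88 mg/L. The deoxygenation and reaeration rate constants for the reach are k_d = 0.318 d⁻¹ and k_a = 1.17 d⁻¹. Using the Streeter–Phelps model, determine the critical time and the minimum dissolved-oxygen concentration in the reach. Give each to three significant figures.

t_c ≈ 1.09 d; minimum DO ≈ 5.24 mg/L

Mixed DO = (6.35×8.02 + 1.15×1.73)/(6.35+1.15) = 52.92/7.500 = 7.056 mg/L.
Mixed L₀ = (6.35×1.14 + 1.15×151)/(7.500) = 180.9/7.500 = 24.12 mg/L.
Initial deficit D₀ = C_s − DO₀ = 9.88 − 7.056 = 2.824 mg/L.
t_c = (1/0.8520) ln[(1.17/0.318)(1 − 2.824×0.8520/(0.318×24.12))] = 1.174 × ln(2.525) = 1.087 d.
D_c = (0.318/1.17) × 24.12 × e^(−0.318×1.087) = 0.2718 × 24.12 × 0.7077 = 4.639 mg/L.
Minimum DO = 9.88 − 4.639 = 5.241 mg/L.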